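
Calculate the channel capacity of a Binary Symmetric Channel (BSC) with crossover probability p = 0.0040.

For BSC with error probability p:
C = 1 - H(p) where H(p) is binary entropy
H(0.0040) = -0.0040 × log₂(0.0040) - 0.9960 × log₂(0.9960)
H(p) = 0.0376
C = 1 - 0.0376 = 0.9624 bits/use


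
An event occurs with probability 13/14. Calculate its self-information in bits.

Information content I(x) = -log₂(p(x))
I = -log₂(13/14) = -log₂(0.9286)
I = 0.1069 bits


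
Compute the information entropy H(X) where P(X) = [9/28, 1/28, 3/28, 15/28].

H(X) = -Σ p(x) log₂ p(x)
  -9/28 × log₂(9/28) = 0.5263
  -1/28 × log₂(1/28) = 0.1717
  -3/28 × log₂(3/28) = 0.3453
  -15/28 × log₂(15/28) = 0.4824
H(X) = 1.5257 bits


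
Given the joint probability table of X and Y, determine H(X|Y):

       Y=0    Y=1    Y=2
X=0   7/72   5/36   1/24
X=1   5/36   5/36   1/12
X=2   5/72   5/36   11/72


H(X|Y) = Σ_y p(y) H(X|Y=y)
  p(Y=0) = 11/36, H(X|Y=0) = 1.5285
  p(Y=1) = 5/12, H(X|Y=1) = 1.5850
  p(Y=2) = 5/18, H(X|Y=2) = 1.4060
H(X|Y) = 0.3056×1.5285 + 0.4167×1.5850 + 0.2778×1.4060 = 1.5180 bits


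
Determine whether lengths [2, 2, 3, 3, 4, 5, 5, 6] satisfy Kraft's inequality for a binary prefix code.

Kraft inequality: Σ 2^(-l_i) ≤ 1 for prefix-free code
Calculating: 2^(-2) + 2^(-2) + 2^(-3) + 2^(-3) + 2^(-4) + 2^(-5) + 2^(-5) + 2^(-6)
= 0.25 + 0.25 + 0.125 + 0.125 + 0.0625 + 0.03125 + 0.03125 + 0.015625
= 0.8906
Since 0.8906 ≤ 1, prefix-free code exists


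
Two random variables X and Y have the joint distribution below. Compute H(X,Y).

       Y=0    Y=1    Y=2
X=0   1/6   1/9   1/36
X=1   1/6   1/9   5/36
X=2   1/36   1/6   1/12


H(X,Y) = -Σ p(x,y) log₂ p(x,y)
  p(0,0)=1/6: -0.1667 × log₂(0.1667) = 0.4308
  p(0,1)=1/9: -0.1111 × log₂(0.1111) = 0.3522
  p(0,2)=1/36: -0.0278 × log₂(0.0278) = 0.1436
  p(1,0)=1/6: -0.1667 × log₂(0.1667) = 0.4308
  p(1,1)=1/9: -0.1111 × log₂(0.1111) = 0.3522
  p(1,2)=5/36: -0.1389 × log₂(0.1389) = 0.3956
  p(2,0)=1/36: -0.0278 × log₂(0.0278) = 0.1436
  p(2,1)=1/6: -0.1667 × log₂(0.1667) = 0.4308
  p(2,2)=1/12: -0.0833 × log₂(0.0833) = 0.2987
H(X,Y) = 2.9784 bits


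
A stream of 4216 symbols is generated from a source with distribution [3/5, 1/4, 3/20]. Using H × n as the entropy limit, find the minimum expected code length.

Entropy H = 1.3527 bits/symbol
Minimum bits = H × n = 1.3527 × 4216
= 5703.09 bits


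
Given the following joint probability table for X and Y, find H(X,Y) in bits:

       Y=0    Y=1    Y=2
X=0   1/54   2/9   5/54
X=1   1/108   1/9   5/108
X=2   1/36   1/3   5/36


H(X,Y) = -Σ p(x,y) log₂ p(x,y)
  p(0,0)=1/54: -0.0185 × log₂(0.0185) = 0.1066
  p(0,1)=2/9: -0.2222 × log₂(0.2222) = 0.4822
  p(0,2)=5/54: -0.0926 × log₂(0.0926) = 0.3179
  p(1,0)=1/108: -0.0093 × log₂(0.0093) = 0.0625
  p(1,1)=1/9: -0.1111 × log₂(0.1111) = 0.3522
  p(1,2)=5/108: -0.0463 × log₂(0.0463) = 0.2052
  p(2,0)=1/36: -0.0278 × log₂(0.0278) = 0.1436
  p(2,1)=1/3: -0.3333 × log₂(0.3333) = 0.5283
  p(2,2)=5/36: -0.1389 × log₂(0.1389) = 0.3956
H(X,Y) = 2.5941 bits


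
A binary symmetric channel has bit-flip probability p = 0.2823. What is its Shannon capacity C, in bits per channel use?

For BSC with error probability p:
C = 1 - H(p) where H(p) is binary entropy
H(0.2823) = -0.2823 × log₂(0.2823) - 0.7177 × log₂(0.7177)
H(p) = 0.8586
C = 1 - 0.8586 = 0.1414 bits/use


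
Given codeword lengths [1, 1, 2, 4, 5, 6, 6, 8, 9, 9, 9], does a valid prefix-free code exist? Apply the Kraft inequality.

Kraft inequality: Σ 2^(-l_i) ≤ 1 for prefix-free code
Calculating: 2^(-1) + 2^(-1) + 2^(-2) + 2^(-4) + 2^(-5) + 2^(-6) + 2^(-6) + 2^(-8) + 2^(-9) + 2^(-9) + 2^(-9)
= 0.5 + 0.5 + 0.25 + 0.0625 + 0.03125 + 0.015625 + 0.015625 + 0.00390625 + 0.001953125 + 0.001953125 + 0.001953125
= 1.3848
Since 1.3848 > 1, prefix-free code does not exist


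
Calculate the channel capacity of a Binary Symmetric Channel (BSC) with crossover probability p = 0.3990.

For BSC with error probability p:
C = 1 - H(p) where H(p) is binary entropy
H(0.3990) = -0.3990 × log₂(0.3990) - 0.6010 × log₂(0.6010)
H(p) = 0.9704
C = 1 - 0.9704 = 0.0296 bits/use


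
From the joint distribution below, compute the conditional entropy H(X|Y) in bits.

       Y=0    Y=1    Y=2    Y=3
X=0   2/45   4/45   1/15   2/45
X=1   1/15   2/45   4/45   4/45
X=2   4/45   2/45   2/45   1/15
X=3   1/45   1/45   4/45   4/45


H(X|Y) = Σ_y p(y) H(X|Y=y)
  p(Y=0) = 2/9, H(X|Y=0) = 1.8464
  p(Y=1) = 1/5, H(X|Y=1) = 1.8366
  p(Y=2) = 13/45, H(X|Y=2) = 1.9501
  p(Y=3) = 13/45, H(X|Y=3) = 1.9501
H(X|Y) = 0.2222×1.8464 + 0.2000×1.8366 + 0.2889×1.9501 + 0.2889×1.9501 = 1.9043 bits


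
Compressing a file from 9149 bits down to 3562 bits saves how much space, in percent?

Space savings = (1 - Compressed/Original) × 100%
= (1 - 3562/9149) × 100%
= 61.07%


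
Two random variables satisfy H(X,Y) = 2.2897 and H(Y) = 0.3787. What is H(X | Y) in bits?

Chain rule: H(X,Y) = H(X|Y) + H(Y)
H(X|Y) = H(X,Y) - H(Y) = 2.2897 - 0.3787 = 1.911 bits


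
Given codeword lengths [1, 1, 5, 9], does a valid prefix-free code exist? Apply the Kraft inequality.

Kraft inequality: Σ 2^(-l_i) ≤ 1 for prefix-free code
Calculating: 2^(-1) + 2^(-1) + 2^(-5) + 2^(-9)
= 0.5 + 0.5 + 0.03125 + 0.001953125
= 1.0332
Since 1.0332 > 1, prefix-free code does not exist


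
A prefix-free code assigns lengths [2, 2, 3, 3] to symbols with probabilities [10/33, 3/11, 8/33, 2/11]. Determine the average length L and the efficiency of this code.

Average length L = Σ p_i × l_i = 2.4242 bits
Entropy H = 1.9760 bits
Efficiency η = H/L × 100% = 81.51%


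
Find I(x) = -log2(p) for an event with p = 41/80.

Information content I(x) = -log₂(p(x))
I = -log₂(41/80) = -log₂(0.5125)
I = 0.9644 bits


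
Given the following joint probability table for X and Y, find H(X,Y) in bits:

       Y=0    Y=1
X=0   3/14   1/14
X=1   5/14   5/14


H(X,Y) = -Σ p(x,y) log₂ p(x,y)
  p(0,0)=3/14: -0.2143 × log₂(0.2143) = 0.4762
  p(0,1)=1/14: -0.0714 × log₂(0.0714) = 0.2720
  p(1,0)=5/14: -0.3571 × log₂(0.3571) = 0.5305
  p(1,1)=5/14: -0.3571 × log₂(0.3571) = 0.5305
H(X,Y) = 1.8092 bits


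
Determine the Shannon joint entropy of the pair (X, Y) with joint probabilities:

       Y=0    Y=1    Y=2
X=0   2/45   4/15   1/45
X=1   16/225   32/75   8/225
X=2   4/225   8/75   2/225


H(X,Y) = -Σ p(x,y) log₂ p(x,y)
  p(0,0)=2/45: -0.0444 × log₂(0.0444) = 0.1996
  p(0,1)=4/15: -0.2667 × log₂(0.2667) = 0.5085
  p(0,2)=1/45: -0.0222 × log₂(0.0222) = 0.1220
  p(1,0)=16/225: -0.0711 × log₂(0.0711) = 0.2712
  p(1,1)=32/75: -0.4267 × log₂(0.4267) = 0.5243
  p(1,2)=8/225: -0.0356 × log₂(0.0356) = 0.1712
  p(2,0)=4/225: -0.0178 × log₂(0.0178) = 0.1034
  p(2,1)=8/75: -0.1067 × log₂(0.1067) = 0.3444
  p(2,2)=2/225: -0.0089 × log₂(0.0089) = 0.0606
H(X,Y) = 2.3052 bits


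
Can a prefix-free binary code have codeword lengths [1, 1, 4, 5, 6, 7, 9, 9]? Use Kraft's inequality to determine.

Kraft inequality: Σ 2^(-l_i) ≤ 1 for prefix-free code
Calculating: 2^(-1) + 2^(-1) + 2^(-4) + 2^(-5) + 2^(-6) + 2^(-7) + 2^(-9) + 2^(-9)
= 0.5 + 0.5 + 0.0625 + 0.03125 + 0.015625 + 0.0078125 + 0.001953125 + 0.001953125
= 1.1211
Since 1.1211 > 1, prefix-free code does not exist


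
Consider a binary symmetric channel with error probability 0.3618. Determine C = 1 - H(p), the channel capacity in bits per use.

For BSC with error probability p:
C = 1 - H(p) where H(p) is binary entropy
H(0.3618) = -0.3618 × log₂(0.3618) - 0.6382 × log₂(0.6382)
H(p) = 0.9442
C = 1 - 0.9442 = 0.0558 bits/use


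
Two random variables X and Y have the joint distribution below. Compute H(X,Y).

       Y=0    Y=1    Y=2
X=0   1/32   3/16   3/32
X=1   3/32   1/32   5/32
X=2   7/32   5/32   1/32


H(X,Y) = -Σ p(x,y) log₂ p(x,y)
  p(0,0)=1/32: -0.0312 × log₂(0.0312) = 0.1562
  p(0,1)=3/16: -0.1875 × log₂(0.1875) = 0.4528
  p(0,2)=3/32: -0.0938 × log₂(0.0938) = 0.3202
  p(1,0)=3/32: -0.0938 × log₂(0.0938) = 0.3202
  p(1,1)=1/32: -0.0312 × log₂(0.0312) = 0.1562
  p(1,2)=5/32: -0.1562 × log₂(0.1562) = 0.4184
  p(2,0)=7/32: -0.2188 × log₂(0.2188) = 0.4796
  p(2,1)=5/32: -0.1562 × log₂(0.1562) = 0.4184
  p(2,2)=1/32: -0.0312 × log₂(0.0312) = 0.1562
H(X,Y) = 2.8784 bits


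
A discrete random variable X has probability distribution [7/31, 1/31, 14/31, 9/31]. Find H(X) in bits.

H(X) = -Σ p(x) log₂ p(x)
  -7/31 × log₂(7/31) = 0.4848
  -1/31 × log₂(1/31) = 0.1598
  -14/31 × log₂(14/31) = 0.5179
  -9/31 × log₂(9/31) = 0.5180
H(X) = 1.6805 bits


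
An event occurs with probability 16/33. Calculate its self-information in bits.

Information content I(x) = -log₂(p(x))
I = -log₂(16/33) = -log₂(0.4848)
I = 1.0444 bits


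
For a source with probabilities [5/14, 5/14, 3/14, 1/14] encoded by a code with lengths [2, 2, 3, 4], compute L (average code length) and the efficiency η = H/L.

Average length L = Σ p_i × l_i = 2.3571 bits
Entropy H = 1.8092 bits
Efficiency η = H/L × 100% = 76.75%


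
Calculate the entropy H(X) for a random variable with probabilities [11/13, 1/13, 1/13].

H(X) = -Σ p(x) log₂ p(x)
  -11/13 × log₂(11/13) = 0.2039
  -1/13 × log₂(1/13) = 0.2846
  -1/13 × log₂(1/13) = 0.2846
H(X) = 0.7732 bits


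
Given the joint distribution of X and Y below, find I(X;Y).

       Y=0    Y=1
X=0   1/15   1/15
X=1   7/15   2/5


H(X) = 0.5665, H(Y) = 0.9968, H(X,Y) = 1.5628
I(X;Y) = H(X) + H(Y) - H(X,Y) = 0.0005 bits


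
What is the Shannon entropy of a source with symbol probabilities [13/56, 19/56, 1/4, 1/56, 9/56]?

H(X) = -Σ p(x) log₂ p(x)
  -13/56 × log₂(13/56) = 0.4891
  -19/56 × log₂(19/56) = 0.5291
  -1/4 × log₂(1/4) = 0.5000
  -1/56 × log₂(1/56) = 0.1037
  -9/56 × log₂(9/56) = 0.4239
H(X) = 2.0458 bits


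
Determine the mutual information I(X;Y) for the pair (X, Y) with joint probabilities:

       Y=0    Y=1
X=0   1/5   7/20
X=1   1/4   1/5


H(X) = 0.9928, H(Y) = 0.9928, H(X,Y) = 1.9589
I(X;Y) = H(X) + H(Y) - H(X,Y) = 0.0267 bits


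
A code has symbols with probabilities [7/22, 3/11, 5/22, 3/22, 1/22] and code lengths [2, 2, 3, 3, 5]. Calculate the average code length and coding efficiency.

Average length L = Σ p_i × l_i = 2.5000 bits
Entropy H = 2.1174 bits
Efficiency η = H/L × 100% = 84.69%


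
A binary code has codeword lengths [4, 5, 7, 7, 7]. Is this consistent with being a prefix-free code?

Kraft inequality: Σ 2^(-l_i) ≤ 1 for prefix-free code
Calculating: 2^(-4) + 2^(-5) + 2^(-7) + 2^(-7) + 2^(-7)
= 0.0625 + 0.03125 + 0.0078125 + 0.0078125 + 0.0078125
= 0.1172
Since 0.1172 ≤ 1, prefix-free code exists


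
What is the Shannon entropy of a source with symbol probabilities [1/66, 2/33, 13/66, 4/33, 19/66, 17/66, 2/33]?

H(X) = -Σ p(x) log₂ p(x)
  -1/66 × log₂(1/66) = 0.0916
  -2/33 × log₂(2/33) = 0.2451
  -13/66 × log₂(13/66) = 0.4617
  -4/33 × log₂(4/33) = 0.3690
  -19/66 × log₂(19/66) = 0.5172
  -17/66 × log₂(17/66) = 0.5041
  -2/33 × log₂(2/33) = 0.2451
H(X) = 2.4337 bits


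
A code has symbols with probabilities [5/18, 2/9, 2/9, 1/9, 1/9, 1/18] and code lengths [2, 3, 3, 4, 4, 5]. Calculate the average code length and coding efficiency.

Average length L = Σ p_i × l_i = 3.0556 bits
Entropy H = 2.4138 bits
Efficiency η = H/L × 100% = 79.00%


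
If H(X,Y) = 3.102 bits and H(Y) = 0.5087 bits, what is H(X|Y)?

Chain rule: H(X,Y) = H(X|Y) + H(Y)
H(X|Y) = H(X,Y) - H(Y) = 3.102 - 0.5087 = 2.5933 bits


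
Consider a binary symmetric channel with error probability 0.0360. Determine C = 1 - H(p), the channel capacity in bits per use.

For BSC with error probability p:
C = 1 - H(p) where H(p) is binary entropy
H(0.0360) = -0.0360 × log₂(0.0360) - 0.9640 × log₂(0.9640)
H(p) = 0.2236
C = 1 - 0.2236 = 0.7764 bits/use


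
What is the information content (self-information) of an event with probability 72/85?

Information content I(x) = -log₂(p(x))
I = -log₂(72/85) = -log₂(0.8471)
I = 0.2395 bits


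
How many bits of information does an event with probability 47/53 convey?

Information content I(x) = -log₂(p(x))
I = -log₂(47/53) = -log₂(0.8868)
I = 0.1733 bits


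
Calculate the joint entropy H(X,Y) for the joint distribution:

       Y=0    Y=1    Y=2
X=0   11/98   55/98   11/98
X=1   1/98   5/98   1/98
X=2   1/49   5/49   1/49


H(X,Y) = -Σ p(x,y) log₂ p(x,y)
  p(0,0)=11/98: -0.1122 × log₂(0.1122) = 0.3542
  p(0,1)=55/98: -0.5612 × log₂(0.5612) = 0.4677
  p(0,2)=11/98: -0.1122 × log₂(0.1122) = 0.3542
  p(1,0)=1/98: -0.0102 × log₂(0.0102) = 0.0675
  p(1,1)=5/98: -0.0510 × log₂(0.0510) = 0.2190
  p(1,2)=1/98: -0.0102 × log₂(0.0102) = 0.0675
  p(2,0)=1/49: -0.0204 × log₂(0.0204) = 0.1146
  p(2,1)=5/49: -0.1020 × log₂(0.1020) = 0.3360
  p(2,2)=1/49: -0.0204 × log₂(0.0204) = 0.1146
H(X,Y) = 2.0952 bits


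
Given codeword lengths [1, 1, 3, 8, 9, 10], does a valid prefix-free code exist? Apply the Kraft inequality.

Kraft inequality: Σ 2^(-l_i) ≤ 1 for prefix-free code
Calculating: 2^(-1) + 2^(-1) + 2^(-3) + 2^(-8) + 2^(-9) + 2^(-10)
= 0.5 + 0.5 + 0.125 + 0.00390625 + 0.001953125 + 0.0009765625
= 1.1318
Since 1.1318 > 1, prefix-free code does not exist


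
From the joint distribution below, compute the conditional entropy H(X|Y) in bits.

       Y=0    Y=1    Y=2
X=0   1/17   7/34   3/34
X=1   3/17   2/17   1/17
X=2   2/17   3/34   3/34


H(X|Y) = Σ_y p(y) H(X|Y=y)
  p(Y=0) = 6/17, H(X|Y=0) = 1.4591
  p(Y=1) = 7/17, H(X|Y=1) = 1.4926
  p(Y=2) = 4/17, H(X|Y=2) = 1.5613
H(X|Y) = 0.3529×1.4591 + 0.4118×1.4926 + 0.2353×1.5613 = 1.4970 bits


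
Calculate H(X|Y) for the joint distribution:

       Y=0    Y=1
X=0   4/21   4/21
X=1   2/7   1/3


H(X|Y) = Σ_y p(y) H(X|Y=y)
  p(Y=0) = 10/21, H(X|Y=0) = 0.9710
  p(Y=1) = 11/21, H(X|Y=1) = 0.9457
H(X|Y) = 0.4762×0.9710 + 0.5238×0.9457 = 0.9577 bits


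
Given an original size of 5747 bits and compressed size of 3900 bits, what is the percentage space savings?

Space savings = (1 - Compressed/Original) × 100%
= (1 - 3900/5747) × 100%
= 32.14%


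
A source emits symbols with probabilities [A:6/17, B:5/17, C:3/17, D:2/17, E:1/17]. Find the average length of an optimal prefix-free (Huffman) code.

Huffman tree construction:
Combine smallest probabilities repeatedly
Resulting codes:
  A: 11 (length 2)
  B: 10 (length 2)
  C: 00 (length 2)
  D: 011 (length 3)
  E: 010 (length 3)
Average length = Σ p(s) × length(s) = 2.1765 bits


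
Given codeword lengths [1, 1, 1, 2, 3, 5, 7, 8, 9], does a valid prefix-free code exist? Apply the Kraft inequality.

Kraft inequality: Σ 2^(-l_i) ≤ 1 for prefix-free code
Calculating: 2^(-1) + 2^(-1) + 2^(-1) + 2^(-2) + 2^(-3) + 2^(-5) + 2^(-7) + 2^(-8) + 2^(-9)
= 0.5 + 0.5 + 0.5 + 0.25 + 0.125 + 0.03125 + 0.0078125 + 0.00390625 + 0.001953125
= 1.9199
Since 1.9199 > 1, prefix-free code does not exist


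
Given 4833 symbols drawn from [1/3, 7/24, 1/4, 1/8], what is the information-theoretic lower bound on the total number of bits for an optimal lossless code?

Entropy H = 1.9218 bits/symbol
Minimum bits = H × n = 1.9218 × 4833
= 9288.01 bits


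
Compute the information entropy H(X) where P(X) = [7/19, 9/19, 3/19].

H(X) = -Σ p(x) log₂ p(x)
  -7/19 × log₂(7/19) = 0.5307
  -9/19 × log₂(9/19) = 0.5106
  -3/19 × log₂(3/19) = 0.4205
H(X) = 1.4618 bits


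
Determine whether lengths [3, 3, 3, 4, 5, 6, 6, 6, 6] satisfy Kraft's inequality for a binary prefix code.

Kraft inequality: Σ 2^(-l_i) ≤ 1 for prefix-free code
Calculating: 2^(-3) + 2^(-3) + 2^(-3) + 2^(-4) + 2^(-5) + 2^(-6) + 2^(-6) + 2^(-6) + 2^(-6)
= 0.125 + 0.125 + 0.125 + 0.0625 + 0.03125 + 0.015625 + 0.015625 + 0.015625 + 0.015625
= 0.5312
Since 0.5312 ≤ 1, prefix-free code exists


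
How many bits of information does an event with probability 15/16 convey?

Information content I(x) = -log₂(p(x))
I = -log₂(15/16) = -log₂(0.9375)
I = 0.0931 bits


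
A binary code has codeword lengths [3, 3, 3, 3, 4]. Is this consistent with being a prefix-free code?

Kraft inequality: Σ 2^(-l_i) ≤ 1 for prefix-free code
Calculating: 2^(-3) + 2^(-3) + 2^(-3) + 2^(-3) + 2^(-4)
= 0.125 + 0.125 + 0.125 + 0.125 + 0.0625
= 0.5625
Since 0.5625 ≤ 1, prefix-free code exists


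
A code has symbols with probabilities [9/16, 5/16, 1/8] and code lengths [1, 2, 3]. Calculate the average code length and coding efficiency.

Average length L = Σ p_i × l_i = 1.5625 bits
Entropy H = 1.3663 bits
Efficiency η = H/L × 100% = 87.44%


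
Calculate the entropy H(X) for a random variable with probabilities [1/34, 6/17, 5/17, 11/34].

H(X) = -Σ p(x) log₂ p(x)
  -1/34 × log₂(1/34) = 0.1496
  -6/17 × log₂(6/17) = 0.5303
  -5/17 × log₂(5/17) = 0.5193
  -11/34 × log₂(11/34) = 0.5267
H(X) = 1.7259 bits


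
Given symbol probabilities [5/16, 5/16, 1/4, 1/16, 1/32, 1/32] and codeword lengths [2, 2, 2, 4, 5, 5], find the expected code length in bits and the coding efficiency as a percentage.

Average length L = Σ p_i × l_i = 2.3125 bits
Entropy H = 2.1113 bits
Efficiency η = H/L × 100% = 91.30%


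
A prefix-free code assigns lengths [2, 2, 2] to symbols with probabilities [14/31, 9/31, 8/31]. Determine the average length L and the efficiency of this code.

Average length L = Σ p_i × l_i = 2.0000 bits
Entropy H = 1.5403 bits
Efficiency η = H/L × 100% = 77.01%


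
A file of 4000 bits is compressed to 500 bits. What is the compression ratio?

Compression ratio = Original / Compressed
= 4000 / 500 = 8.00:1


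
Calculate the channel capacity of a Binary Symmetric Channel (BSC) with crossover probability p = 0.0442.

For BSC with error probability p:
C = 1 - H(p) where H(p) is binary entropy
H(0.0442) = -0.0442 × log₂(0.0442) - 0.9558 × log₂(0.9558)
H(p) = 0.2612
C = 1 - 0.2612 = 0.7388 bits/use


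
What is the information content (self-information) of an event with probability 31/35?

Information content I(x) = -log₂(p(x))
I = -log₂(31/35) = -log₂(0.8857)
I = 0.1751 bits


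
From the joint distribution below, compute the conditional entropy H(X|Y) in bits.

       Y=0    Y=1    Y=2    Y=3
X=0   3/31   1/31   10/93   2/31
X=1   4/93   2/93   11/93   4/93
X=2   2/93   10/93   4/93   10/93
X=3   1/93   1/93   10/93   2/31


H(X|Y) = Σ_y p(y) H(X|Y=y)
  p(Y=0) = 16/93, H(X|Y=0) = 1.5919
  p(Y=1) = 16/93, H(X|Y=1) = 1.5016
  p(Y=2) = 35/93, H(X|Y=2) = 1.9152
  p(Y=3) = 26/93, H(X|Y=3) = 1.9220
H(X|Y) = 0.1720×1.5919 + 0.1720×1.5016 + 0.3763×1.9152 + 0.2796×1.9220 = 1.7903 bits


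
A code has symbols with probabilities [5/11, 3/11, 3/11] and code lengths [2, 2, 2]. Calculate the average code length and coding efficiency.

Average length L = Σ p_i × l_i = 2.0000 bits
Entropy H = 1.5395 bits
Efficiency η = H/L × 100% = 76.97%


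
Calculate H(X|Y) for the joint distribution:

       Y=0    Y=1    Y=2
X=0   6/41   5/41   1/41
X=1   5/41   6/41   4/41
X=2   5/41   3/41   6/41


H(X|Y) = Σ_y p(y) H(X|Y=y)
  p(Y=0) = 16/41, H(X|Y=0) = 1.5794
  p(Y=1) = 14/41, H(X|Y=1) = 1.5306
  p(Y=2) = 11/41, H(X|Y=2) = 1.3222
H(X|Y) = 0.3902×1.5794 + 0.3415×1.5306 + 0.2683×1.3222 = 1.4937 bits


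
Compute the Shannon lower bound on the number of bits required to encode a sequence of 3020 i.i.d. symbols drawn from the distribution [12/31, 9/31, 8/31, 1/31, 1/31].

Entropy H = 1.8720 bits/symbol
Minimum bits = H × n = 1.8720 × 3020
= 5653.36 bits


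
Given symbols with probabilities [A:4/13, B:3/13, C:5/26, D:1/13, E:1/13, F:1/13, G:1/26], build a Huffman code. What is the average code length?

Huffman tree construction:
Combine smallest probabilities repeatedly
Resulting codes:
  A: 11 (length 2)
  B: 01 (length 2)
  C: 00 (length 2)
  D: 1001 (length 4)
  E: 1010 (length 4)
  F: 1011 (length 4)
  G: 1000 (length 4)
Average length = Σ p(s) × length(s) = 2.5385 bits


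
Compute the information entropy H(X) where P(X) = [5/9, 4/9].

H(X) = -Σ p(x) log₂ p(x)
  -5/9 × log₂(5/9) = 0.4711
  -4/9 × log₂(4/9) = 0.5200
H(X) = 0.9911 bits


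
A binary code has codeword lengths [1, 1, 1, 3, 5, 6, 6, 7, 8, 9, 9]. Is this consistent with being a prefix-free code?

Kraft inequality: Σ 2^(-l_i) ≤ 1 for prefix-free code
Calculating: 2^(-1) + 2^(-1) + 2^(-1) + 2^(-3) + 2^(-5) + 2^(-6) + 2^(-6) + 2^(-7) + 2^(-8) + 2^(-9) + 2^(-9)
= 0.5 + 0.5 + 0.5 + 0.125 + 0.03125 + 0.015625 + 0.015625 + 0.0078125 + 0.00390625 + 0.001953125 + 0.001953125
= 1.7031
Since 1.7031 > 1, prefix-free code does not exist


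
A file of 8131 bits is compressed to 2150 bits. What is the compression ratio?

Compression ratio = Original / Compressed
= 8131 / 2150 = 3.78:1


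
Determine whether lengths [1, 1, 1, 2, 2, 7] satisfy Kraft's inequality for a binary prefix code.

Kraft inequality: Σ 2^(-l_i) ≤ 1 for prefix-free code
Calculating: 2^(-1) + 2^(-1) + 2^(-1) + 2^(-2) + 2^(-2) + 2^(-7)
= 0.5 + 0.5 + 0.5 + 0.25 + 0.25 + 0.0078125
= 2.0078
Since 2.0078 > 1, prefix-free code does not exist


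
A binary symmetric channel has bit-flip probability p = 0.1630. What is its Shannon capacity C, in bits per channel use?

For BSC with error probability p:
C = 1 - H(p) where H(p) is binary entropy
H(0.1630) = -0.1630 × log₂(0.1630) - 0.8370 × log₂(0.8370)
H(p) = 0.6414
C = 1 - 0.6414 = 0.3586 bits/use


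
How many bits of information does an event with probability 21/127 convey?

Information content I(x) = -log₂(p(x))
I = -log₂(21/127) = -log₂(0.1654)
I = 2.5964 bits


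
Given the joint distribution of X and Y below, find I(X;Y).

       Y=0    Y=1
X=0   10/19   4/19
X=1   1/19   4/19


H(X) = 0.8315, H(Y) = 0.9819, H(X,Y) = 1.6574
I(X;Y) = H(X) + H(Y) - H(X,Y) = 0.1560 bits


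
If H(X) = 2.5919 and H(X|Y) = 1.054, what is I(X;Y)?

I(X;Y) = H(X) - H(X|Y)
I(X;Y) = 2.5919 - 1.054 = 1.5379 bits


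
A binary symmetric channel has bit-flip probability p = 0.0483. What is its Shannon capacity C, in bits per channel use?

For BSC with error probability p:
C = 1 - H(p) where H(p) is binary entropy
H(0.0483) = -0.0483 × log₂(0.0483) - 0.9517 × log₂(0.9517)
H(p) = 0.2791
C = 1 - 0.2791 = 0.7209 bits/use


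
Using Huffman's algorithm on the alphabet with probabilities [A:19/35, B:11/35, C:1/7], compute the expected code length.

Huffman tree construction:
Combine smallest probabilities repeatedly
Resulting codes:
  A: 1 (length 1)
  B: 01 (length 2)
  C: 00 (length 2)
Average length = Σ p(s) × length(s) = 1.4571 bits


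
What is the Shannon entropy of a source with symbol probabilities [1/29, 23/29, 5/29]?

H(X) = -Σ p(x) log₂ p(x)
  -1/29 × log₂(1/29) = 0.1675
  -23/29 × log₂(23/29) = 0.2652
  -5/29 × log₂(5/29) = 0.4373
H(X) = 0.8700 bits


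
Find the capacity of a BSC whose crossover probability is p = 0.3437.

For BSC with error probability p:
C = 1 - H(p) where H(p) is binary entropy
H(0.3437) = -0.3437 × log₂(0.3437) - 0.6563 × log₂(0.6563)
H(p) = 0.9283
C = 1 - 0.9283 = 0.0717 bits/use


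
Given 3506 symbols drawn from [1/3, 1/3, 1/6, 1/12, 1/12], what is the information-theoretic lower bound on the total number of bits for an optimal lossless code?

Entropy H = 2.0850 bits/symbol
Minimum bits = H × n = 2.0850 × 3506
= 7309.88 bits


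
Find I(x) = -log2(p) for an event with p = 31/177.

Information content I(x) = -log₂(p(x))
I = -log₂(31/177) = -log₂(0.1751)
I = 2.5134 bits


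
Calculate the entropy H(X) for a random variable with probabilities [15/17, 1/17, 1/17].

H(X) = -Σ p(x) log₂ p(x)
  -15/17 × log₂(15/17) = 0.1593
  -1/17 × log₂(1/17) = 0.2404
  -1/17 × log₂(1/17) = 0.2404
H(X) = 0.6402 bits


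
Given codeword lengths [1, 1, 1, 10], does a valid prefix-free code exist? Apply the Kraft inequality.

Kraft inequality: Σ 2^(-l_i) ≤ 1 for prefix-free code
Calculating: 2^(-1) + 2^(-1) + 2^(-1) + 2^(-10)
= 0.5 + 0.5 + 0.5 + 0.0009765625
= 1.5010
Since 1.5010 > 1, prefix-free code does not exist


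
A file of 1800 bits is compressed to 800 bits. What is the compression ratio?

Compression ratio = Original / Compressed
= 1800 / 800 = 2.25:1


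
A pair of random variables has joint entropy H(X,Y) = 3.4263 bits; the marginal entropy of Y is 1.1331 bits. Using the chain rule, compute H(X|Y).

Chain rule: H(X,Y) = H(X|Y) + H(Y)
H(X|Y) = H(X,Y) - H(Y) = 3.4263 - 1.1331 = 2.2932 bits


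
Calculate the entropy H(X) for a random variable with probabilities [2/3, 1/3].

H(X) = -Σ p(x) log₂ p(x)
  -2/3 × log₂(2/3) = 0.3900
  -1/3 × log₂(1/3) = 0.5283
H(X) = 0.9183 bits


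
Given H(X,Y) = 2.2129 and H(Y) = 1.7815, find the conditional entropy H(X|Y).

Chain rule: H(X,Y) = H(X|Y) + H(Y)
H(X|Y) = H(X,Y) - H(Y) = 2.2129 - 1.7815 = 0.4314 bits


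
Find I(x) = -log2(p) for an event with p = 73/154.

Information content I(x) = -log₂(p(x))
I = -log₂(73/154) = -log₂(0.4740)
I = 1.0770 bits


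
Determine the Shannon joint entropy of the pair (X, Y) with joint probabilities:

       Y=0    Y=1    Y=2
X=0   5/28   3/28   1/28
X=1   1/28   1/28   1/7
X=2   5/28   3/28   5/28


H(X,Y) = -Σ p(x,y) log₂ p(x,y)
  p(0,0)=5/28: -0.1786 × log₂(0.1786) = 0.4438
  p(0,1)=3/28: -0.1071 × log₂(0.1071) = 0.3453
  p(0,2)=1/28: -0.0357 × log₂(0.0357) = 0.1717
  p(1,0)=1/28: -0.0357 × log₂(0.0357) = 0.1717
  p(1,1)=1/28: -0.0357 × log₂(0.0357) = 0.1717
  p(1,2)=1/7: -0.1429 × log₂(0.1429) = 0.4011
  p(2,0)=5/28: -0.1786 × log₂(0.1786) = 0.4438
  p(2,1)=3/28: -0.1071 × log₂(0.1071) = 0.3453
  p(2,2)=5/28: -0.1786 × log₂(0.1786) = 0.4438
H(X,Y) = 2.9381 bits


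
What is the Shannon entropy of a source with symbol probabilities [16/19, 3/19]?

H(X) = -Σ p(x) log₂ p(x)
  -16/19 × log₂(16/19) = 0.2088
  -3/19 × log₂(3/19) = 0.4205
H(X) = 0.6292 bits


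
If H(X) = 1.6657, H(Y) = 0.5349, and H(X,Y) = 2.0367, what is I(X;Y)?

I(X;Y) = H(X) + H(Y) - H(X,Y)
I(X;Y) = 1.6657 + 0.5349 - 2.0367 = 0.1639 bits


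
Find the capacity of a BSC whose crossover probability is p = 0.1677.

For BSC with error probability p:
C = 1 - H(p) where H(p) is binary entropy
H(0.1677) = -0.1677 × log₂(0.1677) - 0.8323 × log₂(0.8323)
H(p) = 0.6524
C = 1 - 0.6524 = 0.3476 bits/use


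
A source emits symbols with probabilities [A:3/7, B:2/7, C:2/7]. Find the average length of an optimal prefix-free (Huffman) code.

Huffman tree construction:
Combine smallest probabilities repeatedly
Resulting codes:
  A: 0 (length 1)
  B: 10 (length 2)
  C: 11 (length 2)
Average length = Σ p(s) × length(s) = 1.5714 bits


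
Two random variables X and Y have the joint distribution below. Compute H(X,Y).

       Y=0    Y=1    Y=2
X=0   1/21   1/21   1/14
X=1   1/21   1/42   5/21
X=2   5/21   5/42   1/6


H(X,Y) = -Σ p(x,y) log₂ p(x,y)
  p(0,0)=1/21: -0.0476 × log₂(0.0476) = 0.2092
  p(0,1)=1/21: -0.0476 × log₂(0.0476) = 0.2092
  p(0,2)=1/14: -0.0714 × log₂(0.0714) = 0.2720
  p(1,0)=1/21: -0.0476 × log₂(0.0476) = 0.2092
  p(1,1)=1/42: -0.0238 × log₂(0.0238) = 0.1284
  p(1,2)=5/21: -0.2381 × log₂(0.2381) = 0.4929
  p(2,0)=5/21: -0.2381 × log₂(0.2381) = 0.4929
  p(2,1)=5/42: -0.1190 × log₂(0.1190) = 0.3655
  p(2,2)=1/6: -0.1667 × log₂(0.1667) = 0.4308
H(X,Y) = 2.8101 bits


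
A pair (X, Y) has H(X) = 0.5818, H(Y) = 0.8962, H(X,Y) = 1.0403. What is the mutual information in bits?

I(X;Y) = H(X) + H(Y) - H(X,Y)
I(X;Y) = 0.5818 + 0.8962 - 1.0403 = 0.4377 bits


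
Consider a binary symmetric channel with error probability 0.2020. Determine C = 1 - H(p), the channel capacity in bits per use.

For BSC with error probability p:
C = 1 - H(p) where H(p) is binary entropy
H(0.2020) = -0.2020 × log₂(0.2020) - 0.7980 × log₂(0.7980)
H(p) = 0.7259
C = 1 - 0.7259 = 0.2741 bits/use


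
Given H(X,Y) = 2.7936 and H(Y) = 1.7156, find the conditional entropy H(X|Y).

Chain rule: H(X,Y) = H(X|Y) + H(Y)
H(X|Y) = H(X,Y) - H(Y) = 2.7936 - 1.7156 = 1.078 bits


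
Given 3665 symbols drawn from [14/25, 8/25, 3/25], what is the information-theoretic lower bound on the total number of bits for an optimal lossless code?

Entropy H = 1.3615 bits/symbol
Minimum bits = H × n = 1.3615 × 3665
= 4990.05 bits


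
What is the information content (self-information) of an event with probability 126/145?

Information content I(x) = -log₂(p(x))
I = -log₂(126/145) = -log₂(0.8690)
I = 0.2026 bits


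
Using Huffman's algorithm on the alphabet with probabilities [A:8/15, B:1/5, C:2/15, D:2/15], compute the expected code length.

Huffman tree construction:
Combine smallest probabilities repeatedly
Resulting codes:
  A: 1 (length 1)
  B: 00 (length 2)
  C: 010 (length 3)
  D: 011 (length 3)
Average length = Σ p(s) × length(s) = 1.7333 bits


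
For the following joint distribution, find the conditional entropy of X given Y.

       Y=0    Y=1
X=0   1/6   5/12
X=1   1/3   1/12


H(X|Y) = Σ_y p(y) H(X|Y=y)
  p(Y=0) = 1/2, H(X|Y=0) = 0.9183
  p(Y=1) = 1/2, H(X|Y=1) = 0.6500
H(X|Y) = 0.5000×0.9183 + 0.5000×0.6500 = 0.7842 bits


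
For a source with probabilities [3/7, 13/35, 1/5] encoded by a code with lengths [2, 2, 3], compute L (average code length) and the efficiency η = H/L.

Average length L = Σ p_i × l_i = 2.2000 bits
Entropy H = 1.5190 bits
Efficiency η = H/L × 100% = 69.04%


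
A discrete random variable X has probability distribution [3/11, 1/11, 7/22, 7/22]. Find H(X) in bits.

H(X) = -Σ p(x) log₂ p(x)
  -3/11 × log₂(3/11) = 0.5112
  -1/11 × log₂(1/11) = 0.3145
  -7/22 × log₂(7/22) = 0.5257
  -7/22 × log₂(7/22) = 0.5257
H(X) = 1.8770 bits


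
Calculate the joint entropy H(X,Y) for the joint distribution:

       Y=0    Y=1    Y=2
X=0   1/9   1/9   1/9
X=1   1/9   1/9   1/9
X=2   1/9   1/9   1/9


H(X,Y) = -Σ p(x,y) log₂ p(x,y)
  p(0,0)=1/9: -0.1111 × log₂(0.1111) = 0.3522
  p(0,1)=1/9: -0.1111 × log₂(0.1111) = 0.3522
  p(0,2)=1/9: -0.1111 × log₂(0.1111) = 0.3522
  p(1,0)=1/9: -0.1111 × log₂(0.1111) = 0.3522
  p(1,1)=1/9: -0.1111 × log₂(0.1111) = 0.3522
  p(1,2)=1/9: -0.1111 × log₂(0.1111) = 0.3522
  p(2,0)=1/9: -0.1111 × log₂(0.1111) = 0.3522
  p(2,1)=1/9: -0.1111 × log₂(0.1111) = 0.3522
  p(2,2)=1/9: -0.1111 × log₂(0.1111) = 0.3522
H(X,Y) = 3.1699 bits


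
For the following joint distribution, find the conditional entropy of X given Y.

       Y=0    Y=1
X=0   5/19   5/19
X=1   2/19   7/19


H(X|Y) = Σ_y p(y) H(X|Y=y)
  p(Y=0) = 7/19, H(X|Y=0) = 0.8631
  p(Y=1) = 12/19, H(X|Y=1) = 0.9799
H(X|Y) = 0.3684×0.8631 + 0.6316×0.9799 = 0.9369 bits


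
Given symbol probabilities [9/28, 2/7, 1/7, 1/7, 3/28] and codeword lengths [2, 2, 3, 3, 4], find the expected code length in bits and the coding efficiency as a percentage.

Average length L = Σ p_i × l_i = 2.5000 bits
Entropy H = 2.1901 bits
Efficiency η = H/L × 100% = 87.60%


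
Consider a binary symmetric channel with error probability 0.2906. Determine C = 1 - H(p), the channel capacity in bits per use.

For BSC with error probability p:
C = 1 - H(p) where H(p) is binary entropy
H(0.2906) = -0.2906 × log₂(0.2906) - 0.7094 × log₂(0.7094)
H(p) = 0.8695
C = 1 - 0.8695 = 0.1305 bits/use


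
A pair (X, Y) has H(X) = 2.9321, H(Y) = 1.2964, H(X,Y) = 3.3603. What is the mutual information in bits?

I(X;Y) = H(X) + H(Y) - H(X,Y)
I(X;Y) = 2.9321 + 1.2964 - 3.3603 = 0.8682 bits


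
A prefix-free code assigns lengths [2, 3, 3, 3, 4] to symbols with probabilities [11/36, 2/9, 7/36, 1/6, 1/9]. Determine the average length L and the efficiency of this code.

Average length L = Σ p_i × l_i = 2.8056 bits
Entropy H = 2.2473 bits
Efficiency η = H/L × 100% = 80.10%


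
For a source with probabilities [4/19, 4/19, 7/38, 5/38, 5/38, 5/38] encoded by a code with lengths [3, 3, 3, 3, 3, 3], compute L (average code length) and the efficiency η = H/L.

Average length L = Σ p_i × l_i = 3.0000 bits
Entropy H = 2.5511 bits
Efficiency η = H/L × 100% = 85.04%


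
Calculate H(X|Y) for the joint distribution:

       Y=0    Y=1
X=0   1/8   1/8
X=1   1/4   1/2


H(X|Y) = Σ_y p(y) H(X|Y=y)
  p(Y=0) = 3/8, H(X|Y=0) = 0.9183
  p(Y=1) = 5/8, H(X|Y=1) = 0.7219
H(X|Y) = 0.3750×0.9183 + 0.6250×0.7219 = 0.7956 bits


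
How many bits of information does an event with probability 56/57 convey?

Information content I(x) = -log₂(p(x))
I = -log₂(56/57) = -log₂(0.9825)
I = 0.0255 bits


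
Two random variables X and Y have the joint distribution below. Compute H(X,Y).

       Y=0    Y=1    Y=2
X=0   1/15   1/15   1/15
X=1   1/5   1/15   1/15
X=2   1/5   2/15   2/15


H(X,Y) = -Σ p(x,y) log₂ p(x,y)
  p(0,0)=1/15: -0.0667 × log₂(0.0667) = 0.2605
  p(0,1)=1/15: -0.0667 × log₂(0.0667) = 0.2605
  p(0,2)=1/15: -0.0667 × log₂(0.0667) = 0.2605
  p(1,0)=1/5: -0.2000 × log₂(0.2000) = 0.4644
  p(1,1)=1/15: -0.0667 × log₂(0.0667) = 0.2605
  p(1,2)=1/15: -0.0667 × log₂(0.0667) = 0.2605
  p(2,0)=1/5: -0.2000 × log₂(0.2000) = 0.4644
  p(2,1)=2/15: -0.1333 × log₂(0.1333) = 0.3876
  p(2,2)=2/15: -0.1333 × log₂(0.1333) = 0.3876
H(X,Y) = 3.0062 bits


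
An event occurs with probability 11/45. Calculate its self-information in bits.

Information content I(x) = -log₂(p(x))
I = -log₂(11/45) = -log₂(0.2444)
I = 2.0324 bits


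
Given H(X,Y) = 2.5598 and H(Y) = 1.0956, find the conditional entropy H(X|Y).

Chain rule: H(X,Y) = H(X|Y) + H(Y)
H(X|Y) = H(X,Y) - H(Y) = 2.5598 - 1.0956 = 1.4642 bits


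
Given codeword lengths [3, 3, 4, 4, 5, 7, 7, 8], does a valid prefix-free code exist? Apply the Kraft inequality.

Kraft inequality: Σ 2^(-l_i) ≤ 1 for prefix-free code
Calculating: 2^(-3) + 2^(-3) + 2^(-4) + 2^(-4) + 2^(-5) + 2^(-7) + 2^(-7) + 2^(-8)
= 0.125 + 0.125 + 0.0625 + 0.0625 + 0.03125 + 0.0078125 + 0.0078125 + 0.00390625
= 0.4258
Since 0.4258 ≤ 1, prefix-free code exists


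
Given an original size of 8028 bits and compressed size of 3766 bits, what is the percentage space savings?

Space savings = (1 - Compressed/Original) × 100%
= (1 - 3766/8028) × 100%
= 53.09%


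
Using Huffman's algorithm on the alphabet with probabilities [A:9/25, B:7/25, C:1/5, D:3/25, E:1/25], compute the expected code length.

Huffman tree construction:
Combine smallest probabilities repeatedly
Resulting codes:
  A: 11 (length 2)
  B: 10 (length 2)
  C: 01 (length 2)
  D: 001 (length 3)
  E: 000 (length 3)
Average length = Σ p(s) × length(s) = 2.1600 bits


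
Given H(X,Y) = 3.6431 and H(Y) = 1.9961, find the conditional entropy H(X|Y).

Chain rule: H(X,Y) = H(X|Y) + H(Y)
H(X|Y) = H(X,Y) - H(Y) = 3.6431 - 1.9961 = 1.647 bits


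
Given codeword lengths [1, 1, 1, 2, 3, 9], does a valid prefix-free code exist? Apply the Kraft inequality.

Kraft inequality: Σ 2^(-l_i) ≤ 1 for prefix-free code
Calculating: 2^(-1) + 2^(-1) + 2^(-1) + 2^(-2) + 2^(-3) + 2^(-9)
= 0.5 + 0.5 + 0.5 + 0.25 + 0.125 + 0.001953125
= 1.8770
Since 1.8770 > 1, prefix-free code does not exist


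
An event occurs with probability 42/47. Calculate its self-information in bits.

Information content I(x) = -log₂(p(x))
I = -log₂(42/47) = -log₂(0.8936)
I = 0.1623 bits


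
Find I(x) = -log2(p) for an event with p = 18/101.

Information content I(x) = -log₂(p(x))
I = -log₂(18/101) = -log₂(0.1782)
I = 2.4883 bits


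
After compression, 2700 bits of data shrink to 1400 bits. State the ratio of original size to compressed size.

Compression ratio = Original / Compressed
= 2700 / 1400 = 1.93:1


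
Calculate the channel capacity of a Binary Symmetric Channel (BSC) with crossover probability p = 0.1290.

For BSC with error probability p:
C = 1 - H(p) where H(p) is binary entropy
H(0.1290) = -0.1290 × log₂(0.1290) - 0.8710 × log₂(0.8710)
H(p) = 0.5547
C = 1 - 0.5547 = 0.4453 bits/use


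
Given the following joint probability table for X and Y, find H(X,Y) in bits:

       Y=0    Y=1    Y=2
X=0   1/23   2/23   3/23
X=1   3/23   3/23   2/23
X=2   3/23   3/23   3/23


H(X,Y) = -Σ p(x,y) log₂ p(x,y)
  p(0,0)=1/23: -0.0435 × log₂(0.0435) = 0.1967
  p(0,1)=2/23: -0.0870 × log₂(0.0870) = 0.3064
  p(0,2)=3/23: -0.1304 × log₂(0.1304) = 0.3833
  p(1,0)=3/23: -0.1304 × log₂(0.1304) = 0.3833
  p(1,1)=3/23: -0.1304 × log₂(0.1304) = 0.3833
  p(1,2)=2/23: -0.0870 × log₂(0.0870) = 0.3064
  p(2,0)=3/23: -0.1304 × log₂(0.1304) = 0.3833
  p(2,1)=3/23: -0.1304 × log₂(0.1304) = 0.3833
  p(2,2)=3/23: -0.1304 × log₂(0.1304) = 0.3833
H(X,Y) = 3.1092 bits


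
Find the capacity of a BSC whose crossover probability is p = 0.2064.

For BSC with error probability p:
C = 1 - H(p) where H(p) is binary entropy
H(0.2064) = -0.2064 × log₂(0.2064) - 0.7936 × log₂(0.7936)
H(p) = 0.7345
C = 1 - 0.7345 = 0.2655 bits/use


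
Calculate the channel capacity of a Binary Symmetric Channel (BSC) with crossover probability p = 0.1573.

For BSC with error probability p:
C = 1 - H(p) where H(p) is binary entropy
H(0.1573) = -0.1573 × log₂(0.1573) - 0.8427 × log₂(0.8427)
H(p) = 0.6278
C = 1 - 0.6278 = 0.3722 bits/use


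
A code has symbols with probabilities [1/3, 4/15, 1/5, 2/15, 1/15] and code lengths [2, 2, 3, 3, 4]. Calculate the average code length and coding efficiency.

Average length L = Σ p_i × l_i = 2.4667 bits
Entropy H = 2.1493 bits
Efficiency η = H/L × 100% = 87.13%


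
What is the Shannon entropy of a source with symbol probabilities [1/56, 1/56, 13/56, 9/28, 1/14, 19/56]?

H(X) = -Σ p(x) log₂ p(x)
  -1/56 × log₂(1/56) = 0.1037
  -1/56 × log₂(1/56) = 0.1037
  -13/56 × log₂(13/56) = 0.4891
  -9/28 × log₂(9/28) = 0.5263
  -1/14 × log₂(1/14) = 0.2720
  -19/56 × log₂(19/56) = 0.5291
H(X) = 2.0239 bits


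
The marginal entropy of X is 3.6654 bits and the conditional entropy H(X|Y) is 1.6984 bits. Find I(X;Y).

I(X;Y) = H(X) - H(X|Y)
I(X;Y) = 3.6654 - 1.6984 = 1.967 bits


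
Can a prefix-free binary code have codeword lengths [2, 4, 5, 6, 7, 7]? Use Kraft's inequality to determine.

Kraft inequality: Σ 2^(-l_i) ≤ 1 for prefix-free code
Calculating: 2^(-2) + 2^(-4) + 2^(-5) + 2^(-6) + 2^(-7) + 2^(-7)
= 0.25 + 0.0625 + 0.03125 + 0.015625 + 0.0078125 + 0.0078125
= 0.3750
Since 0.3750 ≤ 1, prefix-free code exists


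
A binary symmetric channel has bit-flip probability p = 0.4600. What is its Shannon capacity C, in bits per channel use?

For BSC with error probability p:
C = 1 - H(p) where H(p) is binary entropy
H(0.4600) = -0.4600 × log₂(0.4600) - 0.5400 × log₂(0.5400)
H(p) = 0.9954
C = 1 - 0.9954 = 0.0046 bits/use


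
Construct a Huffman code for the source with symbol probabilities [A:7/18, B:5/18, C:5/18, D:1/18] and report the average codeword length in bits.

Huffman tree construction:
Combine smallest probabilities repeatedly
Resulting codes:
  A: 0 (length 1)
  B: 111 (length 3)
  C: 10 (length 2)
  D: 110 (length 3)
Average length = Σ p(s) × length(s) = 1.9444 bits


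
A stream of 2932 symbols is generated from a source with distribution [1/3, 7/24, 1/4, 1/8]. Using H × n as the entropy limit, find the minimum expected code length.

Entropy H = 1.9218 bits/symbol
Minimum bits = H × n = 1.9218 × 2932
= 5634.69 bits


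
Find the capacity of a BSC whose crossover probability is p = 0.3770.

For BSC with error probability p:
C = 1 - H(p) where H(p) is binary entropy
H(0.3770) = -0.3770 × log₂(0.3770) - 0.6230 × log₂(0.6230)
H(p) = 0.9559
C = 1 - 0.9559 = 0.0441 bits/use


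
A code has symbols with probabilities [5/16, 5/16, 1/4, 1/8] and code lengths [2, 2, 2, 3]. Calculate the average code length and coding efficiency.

Average length L = Σ p_i × l_i = 2.1250 bits
Entropy H = 1.9238 bits
Efficiency η = H/L × 100% = 90.53%
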